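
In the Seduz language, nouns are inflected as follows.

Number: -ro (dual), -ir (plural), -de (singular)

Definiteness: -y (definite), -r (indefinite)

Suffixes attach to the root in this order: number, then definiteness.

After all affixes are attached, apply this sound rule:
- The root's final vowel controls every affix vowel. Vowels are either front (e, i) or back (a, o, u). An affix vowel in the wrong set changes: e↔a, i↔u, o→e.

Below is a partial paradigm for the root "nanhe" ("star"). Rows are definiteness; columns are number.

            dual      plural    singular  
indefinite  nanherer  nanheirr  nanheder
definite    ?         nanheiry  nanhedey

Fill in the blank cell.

Attach number dual -ro → nanhero.
Attach definiteness definite -y → nanheroy.
Apply vowel harmony: nanheroy → nanherey.

nanherey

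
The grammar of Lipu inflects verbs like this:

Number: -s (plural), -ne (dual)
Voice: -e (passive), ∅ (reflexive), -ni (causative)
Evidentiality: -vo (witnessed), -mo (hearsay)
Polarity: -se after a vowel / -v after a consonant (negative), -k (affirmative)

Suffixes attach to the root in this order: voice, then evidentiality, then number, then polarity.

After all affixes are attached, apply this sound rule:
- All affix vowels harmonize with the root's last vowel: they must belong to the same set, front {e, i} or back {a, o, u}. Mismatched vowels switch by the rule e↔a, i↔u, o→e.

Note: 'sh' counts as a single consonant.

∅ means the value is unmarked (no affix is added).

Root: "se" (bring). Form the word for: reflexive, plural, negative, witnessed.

voice = reflexive: zero marking, form stays se.
Attach evidentiality witnessed -vo → sevo.
Attach number plural -s → sevos.
Attach polarity negative -v (after consonant 's') → sevosv.
Apply vowel harmony: sevosv → sevesv.

sevesv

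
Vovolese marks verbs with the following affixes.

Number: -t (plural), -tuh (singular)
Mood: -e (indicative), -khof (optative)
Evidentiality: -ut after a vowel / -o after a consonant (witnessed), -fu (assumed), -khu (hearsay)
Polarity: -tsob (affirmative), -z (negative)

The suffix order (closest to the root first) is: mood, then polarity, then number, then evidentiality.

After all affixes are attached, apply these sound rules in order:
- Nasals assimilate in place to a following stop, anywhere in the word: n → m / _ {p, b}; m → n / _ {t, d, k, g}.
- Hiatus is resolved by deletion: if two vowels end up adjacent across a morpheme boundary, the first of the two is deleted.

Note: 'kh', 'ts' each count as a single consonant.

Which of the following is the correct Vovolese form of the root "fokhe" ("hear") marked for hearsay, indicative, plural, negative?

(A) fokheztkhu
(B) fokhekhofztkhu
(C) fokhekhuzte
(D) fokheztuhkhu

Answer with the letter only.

Attach mood indicative -e → fokhee.
Attach polarity negative -z → fokheez.
Attach number plural -t → fokheezt.
Attach evidentiality hearsay -khu → fokheeztkhu.
Nasal assimilation: no change.
Apply vowel deletion: fokheeztkhu → fokheztkhu.
So the correct form is fokheztkhu, option (A).
(B) fokhekhofztkhu is wrong: it uses optative instead of indicative for mood.
(D) fokheztuhkhu is wrong: it uses singular instead of plural for number.
(C) fokhekhuzte is wrong: it has the affixes in the wrong order.

A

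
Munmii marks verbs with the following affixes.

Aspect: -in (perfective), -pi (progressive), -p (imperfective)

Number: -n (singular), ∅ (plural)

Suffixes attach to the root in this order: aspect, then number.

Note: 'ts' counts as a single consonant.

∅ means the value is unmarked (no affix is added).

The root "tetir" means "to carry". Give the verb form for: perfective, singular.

Attach aspect perfective -in → tetirin.
Attach number singular -n → tetirinn.

tetirinn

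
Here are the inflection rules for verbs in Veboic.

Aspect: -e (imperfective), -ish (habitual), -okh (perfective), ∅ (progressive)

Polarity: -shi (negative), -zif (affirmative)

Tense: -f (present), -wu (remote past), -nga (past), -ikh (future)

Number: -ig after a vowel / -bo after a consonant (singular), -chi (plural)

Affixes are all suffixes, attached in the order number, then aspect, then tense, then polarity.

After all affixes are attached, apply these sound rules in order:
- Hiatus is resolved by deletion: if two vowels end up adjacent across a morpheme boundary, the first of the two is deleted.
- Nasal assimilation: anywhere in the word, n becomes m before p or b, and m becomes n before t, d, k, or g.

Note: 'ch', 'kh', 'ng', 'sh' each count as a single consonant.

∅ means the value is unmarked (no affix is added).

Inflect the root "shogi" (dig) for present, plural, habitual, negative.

shogichishfshi

Attach number plural -chi → shogichi.
Attach aspect habitual -ish → shogichiish.
Attach tense present -f → shogichiishf.
Attach polarity negative -shi → shogichiishfshi.
Apply vowel deletion: shogichiishfshi → shogichishfshi.
Nasal assimilation: no change.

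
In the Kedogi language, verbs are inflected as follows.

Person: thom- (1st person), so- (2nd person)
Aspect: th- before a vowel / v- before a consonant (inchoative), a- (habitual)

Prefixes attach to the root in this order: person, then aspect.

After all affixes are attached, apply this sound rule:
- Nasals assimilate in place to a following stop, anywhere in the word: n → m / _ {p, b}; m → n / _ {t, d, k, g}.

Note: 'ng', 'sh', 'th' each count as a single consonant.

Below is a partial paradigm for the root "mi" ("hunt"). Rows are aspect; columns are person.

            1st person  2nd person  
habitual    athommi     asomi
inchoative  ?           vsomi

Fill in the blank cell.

vthommi

Attach person 1st person thom- → thommi.
Attach aspect inchoative v- (before consonant 'th') → vthommi.
Nasal assimilation: no change.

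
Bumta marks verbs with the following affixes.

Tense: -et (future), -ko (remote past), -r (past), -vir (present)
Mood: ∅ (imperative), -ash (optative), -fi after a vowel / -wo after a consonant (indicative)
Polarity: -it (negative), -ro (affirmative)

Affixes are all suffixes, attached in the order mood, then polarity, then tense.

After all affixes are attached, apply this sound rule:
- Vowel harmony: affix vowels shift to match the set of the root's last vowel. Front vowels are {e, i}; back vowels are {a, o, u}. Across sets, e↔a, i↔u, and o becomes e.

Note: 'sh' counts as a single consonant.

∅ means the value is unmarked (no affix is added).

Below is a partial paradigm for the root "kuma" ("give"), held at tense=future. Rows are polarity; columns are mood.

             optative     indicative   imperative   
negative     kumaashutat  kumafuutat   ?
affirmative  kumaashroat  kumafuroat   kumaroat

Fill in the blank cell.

mood = imperative: zero marking, form stays kuma.
Attach polarity negative -it → kumait.
Attach tense future -et → kumaitet.
Apply vowel harmony: kumaitet → kumautat.

kumautat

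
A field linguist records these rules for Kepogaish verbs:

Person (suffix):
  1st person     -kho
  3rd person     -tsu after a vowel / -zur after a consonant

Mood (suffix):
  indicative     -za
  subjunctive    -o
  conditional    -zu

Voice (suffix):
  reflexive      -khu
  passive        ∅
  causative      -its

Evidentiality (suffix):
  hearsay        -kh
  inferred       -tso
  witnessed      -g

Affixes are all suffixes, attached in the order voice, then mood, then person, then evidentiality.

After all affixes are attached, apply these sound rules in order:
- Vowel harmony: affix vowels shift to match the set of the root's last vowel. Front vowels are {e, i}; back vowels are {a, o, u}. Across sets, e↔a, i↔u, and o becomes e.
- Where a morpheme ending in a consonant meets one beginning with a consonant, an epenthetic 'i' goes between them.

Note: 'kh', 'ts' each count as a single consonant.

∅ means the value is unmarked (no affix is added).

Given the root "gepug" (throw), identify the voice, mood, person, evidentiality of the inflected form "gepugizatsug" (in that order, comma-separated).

passive, indicative, 3rd person, witnessed

Segment: gepug-za-tsu-g.
voice: ∅ → passive.
mood: -za → indicative.
person: -tsu/zur → 3rd person.
evidentiality: -g → witnessed.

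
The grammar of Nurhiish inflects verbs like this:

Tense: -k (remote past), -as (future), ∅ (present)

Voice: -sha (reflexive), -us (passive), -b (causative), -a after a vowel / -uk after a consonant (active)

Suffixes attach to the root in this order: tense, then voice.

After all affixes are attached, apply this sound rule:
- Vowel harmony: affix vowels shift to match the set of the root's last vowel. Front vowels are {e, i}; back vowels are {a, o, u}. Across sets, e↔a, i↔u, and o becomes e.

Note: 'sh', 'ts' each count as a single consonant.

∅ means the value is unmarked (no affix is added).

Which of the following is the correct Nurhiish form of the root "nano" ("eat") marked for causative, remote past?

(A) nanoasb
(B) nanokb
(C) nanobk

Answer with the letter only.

B

Attach tense remote past -k → nanok.
Attach voice causative -b → nanokb.
Vowel harmony: no change.
So the correct form is nanokb, option (B).
(A) nanoasb is wrong: it uses future instead of remote past for tense.
(C) nanobk is wrong: it has the affixes in the wrong order.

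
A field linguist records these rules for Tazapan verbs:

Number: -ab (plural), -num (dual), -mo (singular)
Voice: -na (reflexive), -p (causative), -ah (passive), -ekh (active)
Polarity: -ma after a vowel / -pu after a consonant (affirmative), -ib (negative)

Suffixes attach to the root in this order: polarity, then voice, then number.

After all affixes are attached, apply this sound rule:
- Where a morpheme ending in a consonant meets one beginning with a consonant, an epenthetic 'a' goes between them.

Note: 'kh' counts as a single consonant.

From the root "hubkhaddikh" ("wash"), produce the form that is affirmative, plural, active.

hubkhaddikhapuekhab

Attach polarity affirmative -pu (after consonant 'kh') → hubkhaddikhpu.
Attach voice active -ekh → hubkhaddikhpuekh.
Attach number plural -ab → hubkhaddikhpuekhab.
Apply epenthesis: hubkhaddikhpuekhab → hubkhaddikhapuekhab.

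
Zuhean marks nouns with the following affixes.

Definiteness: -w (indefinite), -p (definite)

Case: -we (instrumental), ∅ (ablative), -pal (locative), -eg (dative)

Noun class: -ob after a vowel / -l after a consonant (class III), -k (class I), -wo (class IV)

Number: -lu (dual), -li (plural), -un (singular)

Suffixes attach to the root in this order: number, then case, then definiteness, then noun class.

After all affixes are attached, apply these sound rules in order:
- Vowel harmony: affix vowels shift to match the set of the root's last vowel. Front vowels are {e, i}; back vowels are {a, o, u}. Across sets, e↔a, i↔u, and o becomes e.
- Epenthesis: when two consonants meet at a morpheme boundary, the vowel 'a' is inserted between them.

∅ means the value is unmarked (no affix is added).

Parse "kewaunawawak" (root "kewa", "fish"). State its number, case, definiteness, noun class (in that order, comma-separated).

Segment: kewa-un-we-w-k.
number: -un → singular.
case: -we → instrumental.
definiteness: -w → indefinite.
noun class: -k → class I.

singular, instrumental, indefinite, class I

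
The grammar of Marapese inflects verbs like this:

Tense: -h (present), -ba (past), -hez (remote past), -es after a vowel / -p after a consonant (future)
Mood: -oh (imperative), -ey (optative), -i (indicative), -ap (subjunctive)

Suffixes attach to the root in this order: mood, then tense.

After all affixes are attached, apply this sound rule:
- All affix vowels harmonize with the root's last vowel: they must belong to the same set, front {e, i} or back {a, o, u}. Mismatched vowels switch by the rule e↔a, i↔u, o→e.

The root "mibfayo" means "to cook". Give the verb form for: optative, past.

Attach mood optative -ey → mibfayoey.
Attach tense past -ba → mibfayoeyba.
Apply vowel harmony: mibfayoeyba → mibfayoayba.

mibfayoayba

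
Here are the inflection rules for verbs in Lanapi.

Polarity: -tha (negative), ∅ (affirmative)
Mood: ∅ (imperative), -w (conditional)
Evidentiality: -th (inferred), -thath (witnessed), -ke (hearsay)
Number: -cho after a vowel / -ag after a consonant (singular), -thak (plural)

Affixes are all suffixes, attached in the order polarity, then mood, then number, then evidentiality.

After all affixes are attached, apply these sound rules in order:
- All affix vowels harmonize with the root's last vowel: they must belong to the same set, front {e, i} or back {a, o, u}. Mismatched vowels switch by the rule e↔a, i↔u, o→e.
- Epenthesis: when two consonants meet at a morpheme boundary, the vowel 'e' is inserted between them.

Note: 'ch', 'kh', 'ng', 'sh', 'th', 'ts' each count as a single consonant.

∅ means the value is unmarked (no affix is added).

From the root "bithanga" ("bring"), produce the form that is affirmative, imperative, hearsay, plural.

polarity = affirmative: zero marking, form stays bithanga.
mood = imperative: zero marking, form stays bithanga.
Attach number plural -thak → bithangathak.
Attach evidentiality hearsay -ke → bithangathakke.
Apply vowel harmony: bithangathakke → bithangathakka.
Apply epenthesis: bithangathakka → bithangathakeka.

bithangathakeka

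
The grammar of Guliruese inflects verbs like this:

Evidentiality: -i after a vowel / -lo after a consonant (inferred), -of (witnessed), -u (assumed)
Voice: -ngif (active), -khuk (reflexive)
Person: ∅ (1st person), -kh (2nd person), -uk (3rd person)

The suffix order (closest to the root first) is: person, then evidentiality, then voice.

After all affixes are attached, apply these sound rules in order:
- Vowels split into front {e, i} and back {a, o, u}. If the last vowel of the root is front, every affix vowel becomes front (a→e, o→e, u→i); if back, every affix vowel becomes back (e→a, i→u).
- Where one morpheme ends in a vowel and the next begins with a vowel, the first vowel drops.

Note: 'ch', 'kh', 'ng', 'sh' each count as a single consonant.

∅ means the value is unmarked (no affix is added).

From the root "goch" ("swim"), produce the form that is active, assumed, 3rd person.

Attach person 3rd person -uk → gochuk.
Attach evidentiality assumed -u → gochuku.
Attach voice active -ngif → gochukungif.
Apply vowel harmony: gochukungif → gochukunguf.
Vowel deletion: no change.

gochukunguf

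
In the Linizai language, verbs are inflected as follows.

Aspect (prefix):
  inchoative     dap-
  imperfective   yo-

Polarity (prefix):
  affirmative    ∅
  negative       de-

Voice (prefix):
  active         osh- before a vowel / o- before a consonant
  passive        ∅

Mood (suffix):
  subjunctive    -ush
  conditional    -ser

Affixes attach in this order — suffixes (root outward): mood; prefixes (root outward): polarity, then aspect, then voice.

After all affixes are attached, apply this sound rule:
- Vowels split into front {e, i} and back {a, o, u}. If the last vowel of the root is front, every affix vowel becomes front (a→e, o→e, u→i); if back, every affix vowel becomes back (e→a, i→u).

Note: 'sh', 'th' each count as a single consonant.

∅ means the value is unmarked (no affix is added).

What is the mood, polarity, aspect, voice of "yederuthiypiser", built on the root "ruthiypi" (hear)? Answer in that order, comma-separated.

Segment: yo-de-ruthiypi-ser.
mood: -ser → conditional.
polarity: de- → negative.
aspect: yo- → imperfective.
voice: ∅ → passive.

conditional, negative, imperfective, passive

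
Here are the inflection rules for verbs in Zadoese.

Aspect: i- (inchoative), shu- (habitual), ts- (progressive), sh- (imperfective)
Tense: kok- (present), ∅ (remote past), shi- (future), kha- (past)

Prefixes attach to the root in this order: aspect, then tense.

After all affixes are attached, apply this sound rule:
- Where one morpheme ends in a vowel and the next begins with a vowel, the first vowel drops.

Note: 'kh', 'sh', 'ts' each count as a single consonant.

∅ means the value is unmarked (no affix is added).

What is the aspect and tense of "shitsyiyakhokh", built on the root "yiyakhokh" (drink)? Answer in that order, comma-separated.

progressive, future

Segment: shi-ts-yiyakhokh.
aspect: ts- → progressive.
tense: shi- → future.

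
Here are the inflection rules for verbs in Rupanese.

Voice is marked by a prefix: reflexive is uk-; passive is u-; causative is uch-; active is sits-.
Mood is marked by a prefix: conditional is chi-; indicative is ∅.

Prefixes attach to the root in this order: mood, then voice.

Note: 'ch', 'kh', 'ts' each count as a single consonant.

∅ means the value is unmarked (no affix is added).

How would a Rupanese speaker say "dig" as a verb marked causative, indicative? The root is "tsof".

mood = indicative: zero marking, form stays tsof.
Attach voice causative uch- → uchtsof.

uchtsof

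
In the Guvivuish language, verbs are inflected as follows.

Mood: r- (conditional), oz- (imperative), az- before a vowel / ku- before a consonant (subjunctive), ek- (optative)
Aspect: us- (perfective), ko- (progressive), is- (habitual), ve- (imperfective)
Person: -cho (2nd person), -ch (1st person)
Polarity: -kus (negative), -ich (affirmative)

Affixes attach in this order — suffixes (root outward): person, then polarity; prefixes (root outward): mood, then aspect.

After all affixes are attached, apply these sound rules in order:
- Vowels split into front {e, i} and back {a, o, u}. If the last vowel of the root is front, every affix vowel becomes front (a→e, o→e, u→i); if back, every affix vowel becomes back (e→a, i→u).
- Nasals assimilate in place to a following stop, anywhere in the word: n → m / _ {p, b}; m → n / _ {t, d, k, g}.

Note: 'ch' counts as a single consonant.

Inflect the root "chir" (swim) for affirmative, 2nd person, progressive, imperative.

Attach person 2nd person -cho → chircho.
Attach polarity affirmative -ich → chirchoich.
Attach mood imperative oz- → ozchirchoich.
Attach aspect progressive ko- → koozchirchoich.
Apply vowel harmony: koozchirchoich → keezchircheich.
Nasal assimilation: no change.

keezchircheich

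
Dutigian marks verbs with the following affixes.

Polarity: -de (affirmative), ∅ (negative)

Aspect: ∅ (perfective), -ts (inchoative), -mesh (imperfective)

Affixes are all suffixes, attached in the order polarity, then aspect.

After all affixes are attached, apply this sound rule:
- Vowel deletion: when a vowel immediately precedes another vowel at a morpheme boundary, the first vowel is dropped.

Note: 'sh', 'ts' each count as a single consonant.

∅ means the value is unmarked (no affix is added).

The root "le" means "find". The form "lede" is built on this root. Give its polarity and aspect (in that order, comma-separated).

affirmative, perfective

Segment: le-de.
polarity: -de → affirmative.
aspect: ∅ → perfective.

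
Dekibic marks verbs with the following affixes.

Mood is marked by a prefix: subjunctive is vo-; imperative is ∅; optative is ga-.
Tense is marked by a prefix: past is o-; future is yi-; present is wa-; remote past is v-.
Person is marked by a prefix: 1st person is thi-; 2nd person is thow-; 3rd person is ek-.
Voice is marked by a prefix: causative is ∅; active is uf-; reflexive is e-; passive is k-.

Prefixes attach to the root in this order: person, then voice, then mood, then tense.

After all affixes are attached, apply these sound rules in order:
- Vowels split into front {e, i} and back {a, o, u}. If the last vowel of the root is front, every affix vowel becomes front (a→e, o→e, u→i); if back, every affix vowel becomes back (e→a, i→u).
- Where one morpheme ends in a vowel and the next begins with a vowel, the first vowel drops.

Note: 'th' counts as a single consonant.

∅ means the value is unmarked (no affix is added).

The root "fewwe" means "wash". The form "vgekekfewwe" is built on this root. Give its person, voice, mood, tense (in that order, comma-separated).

3rd person, passive, optative, remote past

Segment: v-ga-k-ek-fewwe.
person: ek- → 3rd person.
voice: k- → passive.
mood: ga- → optative.
tense: v- → remote past.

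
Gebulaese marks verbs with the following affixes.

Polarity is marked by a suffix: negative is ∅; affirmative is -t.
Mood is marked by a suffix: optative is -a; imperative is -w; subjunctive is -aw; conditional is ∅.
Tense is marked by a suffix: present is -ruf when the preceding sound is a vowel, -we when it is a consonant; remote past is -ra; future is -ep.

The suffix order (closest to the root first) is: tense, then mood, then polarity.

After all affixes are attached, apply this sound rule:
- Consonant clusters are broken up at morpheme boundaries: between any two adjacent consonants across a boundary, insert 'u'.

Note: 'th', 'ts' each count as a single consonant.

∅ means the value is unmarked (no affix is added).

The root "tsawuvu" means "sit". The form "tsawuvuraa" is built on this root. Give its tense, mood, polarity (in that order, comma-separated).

remote past, optative, negative

Segment: tsawuvu-ra-a.
tense: -ra → remote past.
mood: -a → optative.
polarity: ∅ → negative.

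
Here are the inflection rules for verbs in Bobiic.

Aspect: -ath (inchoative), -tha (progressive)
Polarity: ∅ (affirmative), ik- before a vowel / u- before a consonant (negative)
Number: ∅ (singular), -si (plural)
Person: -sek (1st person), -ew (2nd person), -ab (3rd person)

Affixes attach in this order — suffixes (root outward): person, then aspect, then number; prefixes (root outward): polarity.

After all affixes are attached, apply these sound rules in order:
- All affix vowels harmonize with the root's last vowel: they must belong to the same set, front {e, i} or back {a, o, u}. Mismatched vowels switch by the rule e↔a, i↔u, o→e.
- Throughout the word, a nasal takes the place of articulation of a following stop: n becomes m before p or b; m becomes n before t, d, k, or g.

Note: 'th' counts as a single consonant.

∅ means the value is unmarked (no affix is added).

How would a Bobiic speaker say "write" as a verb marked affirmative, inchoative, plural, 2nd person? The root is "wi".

wiewethsi

Attach person 2nd person -ew → wiew.
Attach aspect inchoative -ath → wiewath.
Attach number plural -si → wiewathsi.
polarity = affirmative: zero marking, form stays wiewathsi.
Apply vowel harmony: wiewathsi → wiewethsi.
Nasal assimilation: no change.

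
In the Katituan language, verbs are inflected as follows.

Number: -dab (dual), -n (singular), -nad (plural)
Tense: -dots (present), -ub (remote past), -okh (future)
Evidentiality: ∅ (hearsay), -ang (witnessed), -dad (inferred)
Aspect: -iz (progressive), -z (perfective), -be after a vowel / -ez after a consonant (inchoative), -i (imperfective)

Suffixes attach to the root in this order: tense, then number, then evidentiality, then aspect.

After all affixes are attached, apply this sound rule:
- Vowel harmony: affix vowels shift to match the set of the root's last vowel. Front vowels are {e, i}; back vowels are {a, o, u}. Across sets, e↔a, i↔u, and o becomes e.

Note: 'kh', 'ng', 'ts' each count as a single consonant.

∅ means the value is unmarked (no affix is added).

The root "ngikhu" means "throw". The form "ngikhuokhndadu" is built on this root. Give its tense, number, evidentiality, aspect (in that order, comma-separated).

future, singular, inferred, imperfective

Segment: ngikhu-okh-n-dad-i.
tense: -okh → future.
number: -n → singular.
evidentiality: -dad → inferred.
aspect: -i → imperfective.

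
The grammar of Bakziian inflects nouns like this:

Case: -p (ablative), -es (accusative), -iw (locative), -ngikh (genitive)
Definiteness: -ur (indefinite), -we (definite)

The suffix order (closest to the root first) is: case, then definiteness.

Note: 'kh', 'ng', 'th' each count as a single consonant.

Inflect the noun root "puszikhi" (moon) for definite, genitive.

Attach case genitive -ngikh → puszikhingikh.
Attach definiteness definite -we → puszikhingikhwe.

puszikhingikhwe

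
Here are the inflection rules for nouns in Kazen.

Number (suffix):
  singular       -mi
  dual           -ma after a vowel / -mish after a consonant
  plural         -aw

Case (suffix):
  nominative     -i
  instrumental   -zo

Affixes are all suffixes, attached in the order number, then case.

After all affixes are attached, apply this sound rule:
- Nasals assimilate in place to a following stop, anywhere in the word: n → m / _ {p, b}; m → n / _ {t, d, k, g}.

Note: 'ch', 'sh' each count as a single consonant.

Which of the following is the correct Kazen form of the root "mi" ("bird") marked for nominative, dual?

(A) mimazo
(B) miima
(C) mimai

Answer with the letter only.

Attach number dual -ma (after vowel 'i') → mima.
Attach case nominative -i → mimai.
Nasal assimilation: no change.
So the correct form is mimai, option (C).
(A) mimazo is wrong: it uses instrumental instead of nominative for case.
(B) miima is wrong: it has the affixes in the wrong order.

C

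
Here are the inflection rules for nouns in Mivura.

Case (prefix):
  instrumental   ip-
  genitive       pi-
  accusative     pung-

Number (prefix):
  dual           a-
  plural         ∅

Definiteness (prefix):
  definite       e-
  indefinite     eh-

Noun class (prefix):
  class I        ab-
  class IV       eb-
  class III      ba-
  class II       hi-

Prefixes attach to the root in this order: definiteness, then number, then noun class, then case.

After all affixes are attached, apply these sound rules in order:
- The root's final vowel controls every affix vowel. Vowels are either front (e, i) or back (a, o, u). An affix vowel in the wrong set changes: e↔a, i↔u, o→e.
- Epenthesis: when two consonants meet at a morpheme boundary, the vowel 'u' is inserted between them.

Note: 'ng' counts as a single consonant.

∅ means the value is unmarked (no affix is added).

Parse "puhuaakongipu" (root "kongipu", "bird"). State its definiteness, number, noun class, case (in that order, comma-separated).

Segment: pi-hi-a-e-kongipu.
definiteness: e- → definite.
number: a- → dual.
noun class: hi- → class II.
case: pi- → genitive.

definite, dual, class II, genitive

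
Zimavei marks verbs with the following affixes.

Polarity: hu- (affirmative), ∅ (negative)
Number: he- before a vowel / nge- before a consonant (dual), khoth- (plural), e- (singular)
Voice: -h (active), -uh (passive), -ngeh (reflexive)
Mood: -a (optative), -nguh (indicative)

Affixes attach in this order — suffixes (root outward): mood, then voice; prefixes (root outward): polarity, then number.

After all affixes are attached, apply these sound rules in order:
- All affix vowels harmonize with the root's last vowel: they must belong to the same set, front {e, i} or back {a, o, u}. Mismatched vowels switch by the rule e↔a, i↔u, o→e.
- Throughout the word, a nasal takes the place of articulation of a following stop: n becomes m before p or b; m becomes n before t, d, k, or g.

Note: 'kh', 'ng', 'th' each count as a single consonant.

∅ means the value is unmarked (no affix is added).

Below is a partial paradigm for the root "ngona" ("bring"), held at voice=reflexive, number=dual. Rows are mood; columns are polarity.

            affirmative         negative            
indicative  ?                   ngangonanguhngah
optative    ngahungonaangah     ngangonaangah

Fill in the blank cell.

ngahungonanguhngah

Attach mood indicative -nguh → ngonanguh.
Attach voice reflexive -ngeh → ngonanguhngeh.
Attach polarity affirmative hu- → hungonanguhngeh.
Attach number dual nge- (before consonant 'h') → ngehungonanguhngeh.
Apply vowel harmony: ngehungonanguhngeh → ngahungonanguhngah.
Nasal assimilation: no change.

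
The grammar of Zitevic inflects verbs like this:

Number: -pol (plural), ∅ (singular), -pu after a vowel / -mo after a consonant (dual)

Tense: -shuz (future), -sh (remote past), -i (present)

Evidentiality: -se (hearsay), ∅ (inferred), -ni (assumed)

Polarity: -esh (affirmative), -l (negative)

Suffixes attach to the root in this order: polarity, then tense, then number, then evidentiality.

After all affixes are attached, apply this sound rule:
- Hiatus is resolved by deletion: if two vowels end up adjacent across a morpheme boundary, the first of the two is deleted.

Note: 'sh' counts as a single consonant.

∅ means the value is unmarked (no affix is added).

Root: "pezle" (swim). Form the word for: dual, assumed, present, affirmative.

pezleshipuni

Attach polarity affirmative -esh → pezleesh.
Attach tense present -i → pezleeshi.
Attach number dual -pu (after vowel 'i') → pezleeshipu.
Attach evidentiality assumed -ni → pezleeshipuni.
Apply vowel deletion: pezleeshipuni → pezleshipuni.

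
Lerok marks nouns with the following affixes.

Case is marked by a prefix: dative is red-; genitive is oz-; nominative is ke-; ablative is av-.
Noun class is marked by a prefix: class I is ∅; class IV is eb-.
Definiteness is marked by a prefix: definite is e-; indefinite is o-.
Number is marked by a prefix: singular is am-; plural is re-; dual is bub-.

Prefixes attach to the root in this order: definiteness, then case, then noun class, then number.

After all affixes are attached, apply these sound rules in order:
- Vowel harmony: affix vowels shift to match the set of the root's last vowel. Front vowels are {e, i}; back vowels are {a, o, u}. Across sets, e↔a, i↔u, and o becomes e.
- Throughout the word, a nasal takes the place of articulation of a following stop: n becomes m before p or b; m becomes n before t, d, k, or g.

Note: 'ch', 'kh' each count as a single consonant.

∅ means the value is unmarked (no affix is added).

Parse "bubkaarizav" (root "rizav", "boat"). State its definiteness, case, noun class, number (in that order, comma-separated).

definite, nominative, class I, dual

Segment: bub-ke-e-rizav.
definiteness: e- → definite.
case: ke- → nominative.
noun class: ∅ → class I.
number: bub- → dual.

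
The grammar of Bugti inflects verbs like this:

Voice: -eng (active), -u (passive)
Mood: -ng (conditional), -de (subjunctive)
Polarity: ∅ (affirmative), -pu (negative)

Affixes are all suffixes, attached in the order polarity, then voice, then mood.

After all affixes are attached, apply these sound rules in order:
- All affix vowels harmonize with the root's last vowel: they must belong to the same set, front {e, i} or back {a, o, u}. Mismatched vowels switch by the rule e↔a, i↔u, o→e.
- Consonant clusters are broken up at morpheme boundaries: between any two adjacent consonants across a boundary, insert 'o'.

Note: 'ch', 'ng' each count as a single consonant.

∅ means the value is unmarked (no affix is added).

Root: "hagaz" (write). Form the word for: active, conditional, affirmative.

hagazangong

polarity = affirmative: zero marking, form stays hagaz.
Attach voice active -eng → hagazeng.
Attach mood conditional -ng → hagazengng.
Apply vowel harmony: hagazengng → hagazangng.
Apply epenthesis: hagazangng → hagazangong.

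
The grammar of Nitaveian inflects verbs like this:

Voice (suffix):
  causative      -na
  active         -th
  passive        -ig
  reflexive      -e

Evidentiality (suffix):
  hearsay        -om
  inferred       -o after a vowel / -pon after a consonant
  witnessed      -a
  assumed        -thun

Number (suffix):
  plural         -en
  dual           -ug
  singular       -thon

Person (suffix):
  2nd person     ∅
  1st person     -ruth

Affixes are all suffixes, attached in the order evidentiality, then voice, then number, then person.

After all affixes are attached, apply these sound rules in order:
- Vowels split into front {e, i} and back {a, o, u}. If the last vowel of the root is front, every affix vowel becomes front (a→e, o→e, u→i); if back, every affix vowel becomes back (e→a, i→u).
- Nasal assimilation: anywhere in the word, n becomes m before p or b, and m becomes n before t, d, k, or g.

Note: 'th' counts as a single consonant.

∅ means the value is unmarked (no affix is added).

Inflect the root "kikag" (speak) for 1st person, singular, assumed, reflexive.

kikagthunathonruth

Attach evidentiality assumed -thun → kikagthun.
Attach voice reflexive -e → kikagthune.
Attach number singular -thon → kikagthunethon.
Attach person 1st person -ruth → kikagthunethonruth.
Apply vowel harmony: kikagthunethonruth → kikagthunathonruth.
Nasal assimilation: no change.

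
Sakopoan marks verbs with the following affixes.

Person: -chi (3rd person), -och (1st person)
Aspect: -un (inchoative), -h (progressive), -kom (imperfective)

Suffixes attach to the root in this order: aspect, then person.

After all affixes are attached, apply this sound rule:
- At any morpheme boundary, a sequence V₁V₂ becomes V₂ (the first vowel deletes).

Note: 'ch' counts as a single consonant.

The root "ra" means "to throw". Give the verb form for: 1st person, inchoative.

runoch

Attach aspect inchoative -un → raun.
Attach person 1st person -och → raunoch.
Apply vowel deletion: raunoch → runoch.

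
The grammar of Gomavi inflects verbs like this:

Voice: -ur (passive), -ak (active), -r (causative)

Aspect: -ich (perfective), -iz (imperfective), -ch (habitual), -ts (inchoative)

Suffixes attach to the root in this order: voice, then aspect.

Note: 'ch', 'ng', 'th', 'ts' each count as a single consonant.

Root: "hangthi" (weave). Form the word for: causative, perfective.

hangthirich

Attach voice causative -r → hangthir.
Attach aspect perfective -ich → hangthirich.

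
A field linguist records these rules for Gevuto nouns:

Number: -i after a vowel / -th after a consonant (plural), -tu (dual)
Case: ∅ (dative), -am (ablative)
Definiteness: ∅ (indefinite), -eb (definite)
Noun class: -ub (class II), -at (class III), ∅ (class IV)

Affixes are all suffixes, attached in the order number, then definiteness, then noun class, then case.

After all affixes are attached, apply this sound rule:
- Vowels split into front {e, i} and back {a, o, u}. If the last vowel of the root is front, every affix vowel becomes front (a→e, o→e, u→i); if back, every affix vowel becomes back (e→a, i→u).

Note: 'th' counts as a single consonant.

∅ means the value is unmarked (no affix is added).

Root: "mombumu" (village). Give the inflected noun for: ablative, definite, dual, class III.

mombumutuabatam

Attach number dual -tu → mombumutu.
Attach definiteness definite -eb → mombumutueb.
Attach noun class class III -at → mombumutuebat.
Attach case ablative -am → mombumutuebatam.
Apply vowel harmony: mombumutuebatam → mombumutuabatam.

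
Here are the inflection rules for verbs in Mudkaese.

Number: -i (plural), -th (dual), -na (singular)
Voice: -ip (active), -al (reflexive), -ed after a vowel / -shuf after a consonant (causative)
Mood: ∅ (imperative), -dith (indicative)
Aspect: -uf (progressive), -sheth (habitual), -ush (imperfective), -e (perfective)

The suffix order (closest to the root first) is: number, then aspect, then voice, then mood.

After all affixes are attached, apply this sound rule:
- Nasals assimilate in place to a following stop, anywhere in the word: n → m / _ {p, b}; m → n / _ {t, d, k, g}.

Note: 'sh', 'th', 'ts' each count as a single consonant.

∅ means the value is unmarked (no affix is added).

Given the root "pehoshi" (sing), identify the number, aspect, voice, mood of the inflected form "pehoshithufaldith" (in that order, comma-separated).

dual, progressive, reflexive, indicative

Segment: pehoshi-th-uf-al-dith.
number: -th → dual.
aspect: -uf → progressive.
voice: -al → reflexive.
mood: -dith → indicative.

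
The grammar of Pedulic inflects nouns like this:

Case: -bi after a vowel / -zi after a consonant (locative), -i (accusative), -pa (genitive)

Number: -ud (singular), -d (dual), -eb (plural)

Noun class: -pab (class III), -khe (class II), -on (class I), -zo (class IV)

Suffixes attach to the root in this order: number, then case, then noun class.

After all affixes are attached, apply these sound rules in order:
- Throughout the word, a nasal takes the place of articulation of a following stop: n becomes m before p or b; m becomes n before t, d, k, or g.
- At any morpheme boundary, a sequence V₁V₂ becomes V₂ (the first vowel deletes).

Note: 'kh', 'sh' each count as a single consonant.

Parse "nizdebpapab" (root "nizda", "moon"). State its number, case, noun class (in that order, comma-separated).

plural, genitive, class III

Segment: nizda-eb-pa-pab.
number: -eb → plural.
case: -pa → genitive.
noun class: -pab → class III.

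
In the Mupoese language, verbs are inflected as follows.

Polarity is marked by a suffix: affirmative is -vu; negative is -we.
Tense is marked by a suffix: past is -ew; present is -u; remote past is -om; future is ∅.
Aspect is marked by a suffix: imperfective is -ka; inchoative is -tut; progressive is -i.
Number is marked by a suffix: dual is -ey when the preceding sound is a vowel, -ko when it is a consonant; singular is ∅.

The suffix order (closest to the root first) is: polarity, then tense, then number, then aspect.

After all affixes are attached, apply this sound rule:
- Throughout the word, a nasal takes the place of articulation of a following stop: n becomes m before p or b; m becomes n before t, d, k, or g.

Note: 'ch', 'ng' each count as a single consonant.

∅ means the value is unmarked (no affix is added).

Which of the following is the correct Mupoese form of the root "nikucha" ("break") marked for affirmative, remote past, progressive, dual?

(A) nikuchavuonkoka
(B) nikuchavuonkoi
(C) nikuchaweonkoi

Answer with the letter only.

Attach polarity affirmative -vu → nikuchavu.
Attach tense remote past -om → nikuchavuom.
Attach number dual -ko (after consonant 'm') → nikuchavuomko.
Attach aspect progressive -i → nikuchavuomkoi.
Apply nasal assimilation: nikuchavuomkoi → nikuchavuonkoi.
So the correct form is nikuchavuonkoi, option (B).
(A) nikuchavuonkoka is wrong: it uses imperfective instead of progressive for aspect.
(C) nikuchaweonkoi is wrong: it uses negative instead of affirmative for polarity.

B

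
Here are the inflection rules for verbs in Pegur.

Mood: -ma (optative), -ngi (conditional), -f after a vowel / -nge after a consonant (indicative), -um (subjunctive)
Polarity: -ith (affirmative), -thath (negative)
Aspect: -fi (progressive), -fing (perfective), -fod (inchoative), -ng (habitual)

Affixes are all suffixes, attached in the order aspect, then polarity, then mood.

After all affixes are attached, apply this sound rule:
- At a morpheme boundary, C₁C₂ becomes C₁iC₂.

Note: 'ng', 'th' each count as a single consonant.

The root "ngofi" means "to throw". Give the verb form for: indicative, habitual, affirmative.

Attach aspect habitual -ng → ngofing.
Attach polarity affirmative -ith → ngofingith.
Attach mood indicative -nge (after consonant 'th') → ngofingithnge.
Apply epenthesis: ngofingithnge → ngofingithinge.

ngofingithinge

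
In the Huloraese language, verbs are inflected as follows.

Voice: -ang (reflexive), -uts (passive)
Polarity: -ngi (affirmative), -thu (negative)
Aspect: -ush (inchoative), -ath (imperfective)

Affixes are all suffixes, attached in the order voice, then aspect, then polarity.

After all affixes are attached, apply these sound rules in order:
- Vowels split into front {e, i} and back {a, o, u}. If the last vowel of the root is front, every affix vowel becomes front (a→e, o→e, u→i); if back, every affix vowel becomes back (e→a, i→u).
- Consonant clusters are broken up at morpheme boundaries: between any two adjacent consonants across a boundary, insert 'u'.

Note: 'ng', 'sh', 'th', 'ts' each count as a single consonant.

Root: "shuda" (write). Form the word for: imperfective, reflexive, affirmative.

Attach voice reflexive -ang → shudaang.
Attach aspect imperfective -ath → shudaangath.
Attach polarity affirmative -ngi → shudaangathngi.
Apply vowel harmony: shudaangathngi → shudaangathngu.
Apply epenthesis: shudaangathngu → shudaangathungu.

shudaangathungu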